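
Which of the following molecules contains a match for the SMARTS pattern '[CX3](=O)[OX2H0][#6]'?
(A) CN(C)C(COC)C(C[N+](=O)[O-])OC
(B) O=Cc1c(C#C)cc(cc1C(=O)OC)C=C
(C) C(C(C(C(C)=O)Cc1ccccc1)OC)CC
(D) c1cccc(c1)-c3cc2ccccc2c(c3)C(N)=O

B

[CX3](=O)[OX2H0][#6] describes a carbonyl carbon bonded to an oxygen that is itself bonded to carbon (no H on that O) (an ester).
(A) has a methoxy ether (-OCH3) but the ether oxygen is not adjacent to a C=O carbon.
(B) contains a methyl-ester group (-C(=O)OCH3), which satisfies every atom and bond constraint.
(C) has a methoxy ether (-OCH3) but the ether oxygen is not adjacent to a C=O carbon.
(D) has a primary amide (-C(=O)NH2) but the carbonyl is bonded to N, not to an O-C linkage.
So the answer is (B).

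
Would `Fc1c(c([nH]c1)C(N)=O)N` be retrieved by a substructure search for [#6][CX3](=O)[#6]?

No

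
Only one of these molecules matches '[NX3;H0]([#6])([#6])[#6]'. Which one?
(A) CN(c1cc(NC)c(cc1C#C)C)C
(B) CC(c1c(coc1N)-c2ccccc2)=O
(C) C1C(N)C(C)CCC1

[NX3;H0]([#6])([#6])[#6] describes a trivalent nitrogen with no H, bonded to three carbons (a tertiary amine).
(A) contains a dimethylamino group (-N(CH3)2), which satisfies every atom and bond constraint.
(B) has a primary amino group (-NH2) but the nitrogen has H2, not H0 with three carbons.
(C) has a primary amino group (-NH2) but the nitrogen has H2, not H0 with three carbons.
So the answer is (A).

A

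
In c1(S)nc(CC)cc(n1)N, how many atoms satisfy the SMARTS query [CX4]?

The query [CX4] means: C with X4: aliphatic carbon with exactly 4 total connections (bonds + H).
Check the 10 heavy atoms by environment: 2× n (aromatic, X2) → no; 4× c (aromatic, X3) → no; 1× S (X2) → no; 2× C (X4) → match; 1× N (X3) → no.
That gives 2 matching atoms.

2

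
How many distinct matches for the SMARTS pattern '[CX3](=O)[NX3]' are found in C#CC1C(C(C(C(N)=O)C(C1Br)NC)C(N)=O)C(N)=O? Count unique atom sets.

3

[CX3](=O)[NX3] is the SMARTS for an amide: a carbonyl carbon bonded to a trivalent nitrogen.
The molecule carries 3 separate instances of a primary amide (-C(=O)NH2) meeting every constraint; each maps to a distinct set of atoms, giving 3 matches.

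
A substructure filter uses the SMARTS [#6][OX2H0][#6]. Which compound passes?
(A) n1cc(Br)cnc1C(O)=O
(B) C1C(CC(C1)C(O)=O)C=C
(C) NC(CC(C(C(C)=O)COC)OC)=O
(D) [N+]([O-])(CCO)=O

C

[#6][OX2H0][#6] describes an aliphatic oxygen bridging two carbons with no H on the oxygen (an ether).
(A) has a carboxylic acid group (-C(=O)OH) but the -OH oxygen has H1; the =O is OX1, not OX2.
(B) has a carboxylic acid group (-C(=O)OH) but the -OH oxygen has H1; the =O is OX1, not OX2.
(C) contains a methoxy ether (-OCH3), which satisfies every atom and bond constraint.
(D) has a hydroxyl group (-OH) but the oxygen has H1, not H0 bridging two carbons.
So the answer is (C).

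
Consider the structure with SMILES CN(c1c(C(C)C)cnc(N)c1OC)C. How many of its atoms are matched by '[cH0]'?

4

Check the 15 heavy atoms by environment: 1× n (aromatic, H0) → no; 4× c (aromatic, H0) → match; 1× c (aromatic, H1) → no; 1× N (H2) → no; 1× O (H0) → no; 5× C (H3) → no; 1× N (H0) → no; 1× C (H1) → no.
That gives 4 matching atoms.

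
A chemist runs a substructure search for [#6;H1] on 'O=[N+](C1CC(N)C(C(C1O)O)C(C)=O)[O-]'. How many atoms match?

Check the 15 heavy atoms by environment: 5× C (H1) → match; 1× C (H2) → no; 2× O (H1) → no; 1× C (H0) → no; 2× O (H0) → no; 1× C (H3) → no; 1× N (H2) → no; 1× N (charge +1, H0) → no; 1× O (charge -1, H0) → no.
That gives 5 matching atoms.

5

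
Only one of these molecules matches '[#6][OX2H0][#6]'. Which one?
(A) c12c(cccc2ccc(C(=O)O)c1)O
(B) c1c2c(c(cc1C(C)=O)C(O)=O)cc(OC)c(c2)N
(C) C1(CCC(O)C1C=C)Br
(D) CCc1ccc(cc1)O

B

[#6][OX2H0][#6] describes an aliphatic oxygen bridging two carbons with no H on the oxygen (an ether).
(A) has a carboxylic acid group (-C(=O)OH) but the -OH oxygen has H1; the =O is OX1, not OX2.
(B) contains a methoxy ether (-OCH3), which satisfies every atom and bond constraint.
(C) has a hydroxyl group (-OH) but the oxygen has H1, not H0 bridging two carbons.
(D) has a hydroxyl group (-OH) but the oxygen has H1, not H0 bridging two carbons.
So the answer is (B).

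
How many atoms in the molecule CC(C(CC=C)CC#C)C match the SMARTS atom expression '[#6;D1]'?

The query [#6;D1] means: carbon bonded to exactly one heavy atom.
Check the 10 heavy atoms by environment: 4× C (D2) → no; 2× C (D3) → no; 4× C (D1) → match.
That gives 4 matching atoms.

4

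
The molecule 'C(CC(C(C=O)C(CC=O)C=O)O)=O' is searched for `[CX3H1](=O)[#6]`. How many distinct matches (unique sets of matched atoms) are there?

4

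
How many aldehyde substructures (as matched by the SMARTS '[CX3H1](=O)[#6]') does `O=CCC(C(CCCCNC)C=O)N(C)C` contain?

[CX3H1](=O)[#6] is the SMARTS for an aldehyde: an sp2 carbon with one H, double-bonded to O and single-bonded to carbon.
The molecule carries 2 separate instances of an aldehyde (-CHO) meeting every constraint; each maps to a distinct set of atoms, giving 2 matches.

2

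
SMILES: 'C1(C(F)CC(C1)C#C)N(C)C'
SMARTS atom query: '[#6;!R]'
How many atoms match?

4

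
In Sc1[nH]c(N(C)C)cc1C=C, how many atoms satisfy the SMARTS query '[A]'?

The query [A] means: A matches any aliphatic (non-aromatic) heavy atom.
Check the 11 heavy atoms by environment: 1× n (aromatic) → no; 4× c (aromatic) → no; 1× N → match; 4× C → match; 1× S → match.
Summing the matching environments: 1 + 4 + 1 = 6 matching atoms.

6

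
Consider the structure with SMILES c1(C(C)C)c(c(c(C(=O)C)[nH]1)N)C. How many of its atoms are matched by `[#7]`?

The query [#7] means: #7 matches any nitrogen atom regardless of aromaticity.
Check the 13 heavy atoms by environment: 1× n (aromatic) → match; 4× c (aromatic) → no; 6× C → no; 1× O → no; 1× N → match.
Summing the matching environments: 1 + 1 = 2 matching atoms.

2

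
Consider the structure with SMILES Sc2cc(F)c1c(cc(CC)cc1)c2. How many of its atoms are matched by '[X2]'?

1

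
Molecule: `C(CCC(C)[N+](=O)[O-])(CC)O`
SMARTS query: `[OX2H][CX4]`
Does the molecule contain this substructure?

The pattern [OX2H][CX4] describes a hydroxyl oxygen bound to an sp3 (X4) carbon — an aliphatic alcohol.
The molecule carries a hydroxyl group (-OH), whose atoms satisfy every constraint of the query, so the pattern matches.

Yes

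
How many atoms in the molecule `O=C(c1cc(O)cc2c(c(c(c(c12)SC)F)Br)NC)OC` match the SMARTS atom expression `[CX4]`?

3

The query [CX4] means: C with X4: aliphatic carbon with exactly 4 total connections (bonds + H).
Check the 21 heavy atoms by environment: 10× c (aromatic, X3) → no; 1× N (X3) → no; 3× C (X4) → match; 1× Br (X1) → no; 1× S (X2) → no; 1× F (X1) → no; 2× O (X2) → no; 1× C (X3) → no; 1× O (X1) → no.
That gives 3 matching atoms.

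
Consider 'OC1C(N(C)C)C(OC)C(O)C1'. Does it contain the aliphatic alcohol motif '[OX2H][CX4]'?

Yes

The pattern [OX2H][CX4] describes a hydroxyl oxygen bound to an sp3 (X4) carbon — an aliphatic alcohol.
The molecule carries a hydroxyl group (-OH), whose atoms satisfy every constraint of the query, so the pattern matches.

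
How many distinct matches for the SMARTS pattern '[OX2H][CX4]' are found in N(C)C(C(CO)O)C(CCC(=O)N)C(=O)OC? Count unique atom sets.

[OX2H][CX4] is the SMARTS for an aliphatic alcohol: a hydroxyl oxygen bound to an sp3 (X4) carbon.
The molecule carries 2 separate instances of a hydroxyl group (-OH) meeting every constraint; each maps to a distinct set of atoms, giving 2 matches.

2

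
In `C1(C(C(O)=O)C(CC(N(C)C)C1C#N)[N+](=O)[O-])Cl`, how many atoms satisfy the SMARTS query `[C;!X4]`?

The query [C;!X4] means: aliphatic carbon that does not have four total connections.
Check the 18 heavy atoms by environment: 8× C (X4) → no; 1× C (X2) → match; 1× N (X1) → no; 1× Cl (X1) → no; 1× N (charge +1, X3) → no; 1× O (charge -1, X1) → no; 2× O (X1) → no; 1× N (X3) → no; 1× C (X3) → match; 1× O (X2) → no.
Summing the matching environments: 1 + 1 = 2 matching atoms.

2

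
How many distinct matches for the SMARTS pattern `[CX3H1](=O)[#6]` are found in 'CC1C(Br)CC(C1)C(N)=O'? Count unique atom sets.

0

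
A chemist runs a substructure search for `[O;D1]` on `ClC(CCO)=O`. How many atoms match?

Check the 6 heavy atoms by environment: 2× C (D2) → no; 1× C (D3) → no; 2× O (D1) → match; 1× Cl (D1) → no.
That gives 2 matching atoms.

2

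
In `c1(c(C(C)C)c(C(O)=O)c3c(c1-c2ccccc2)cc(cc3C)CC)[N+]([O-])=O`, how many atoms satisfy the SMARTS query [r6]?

16

The query [r6] means: r6 matches atoms in a six-membered ring.
Check the 28 heavy atoms by environment: 16× c (aromatic, in 6-ring) → match; 7× C (acyclic) → no; 1× N (charge +1, acyclic) → no; 1× O (charge -1, acyclic) → no; 3× O (acyclic) → no.
That gives 16 matching atoms.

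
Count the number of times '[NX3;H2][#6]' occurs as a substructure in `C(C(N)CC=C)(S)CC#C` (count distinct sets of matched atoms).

1

[NX3;H2][#6] is the SMARTS for a primary amine: a trivalent nitrogen with two H attached to carbon.
Exactly one fragment in the molecule meets all constraints, giving 1 match.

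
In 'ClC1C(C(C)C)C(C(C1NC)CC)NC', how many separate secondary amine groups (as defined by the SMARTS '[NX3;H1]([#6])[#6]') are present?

2

[NX3;H1]([#6])[#6] is the SMARTS for a secondary amine: a trivalent nitrogen with one H, bonded to two carbons.
The molecule carries 2 separate instances of an N-methylamino group (-NHCH3) meeting every constraint; each maps to a distinct set of atoms, giving 2 matches.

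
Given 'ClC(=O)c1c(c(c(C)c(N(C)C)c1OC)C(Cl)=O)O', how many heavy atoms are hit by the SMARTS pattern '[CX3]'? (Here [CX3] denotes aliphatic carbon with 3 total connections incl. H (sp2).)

2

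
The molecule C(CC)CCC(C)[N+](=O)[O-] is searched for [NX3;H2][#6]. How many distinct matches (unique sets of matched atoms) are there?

0

[NX3;H2][#6] is the SMARTS for a primary amine: a trivalent nitrogen with two H attached to carbon.
The molecule has a nitro group (-[N+](=O)[O-]), but the nitrogen is [N+] with no H, not NX3H2; nothing else fits, so there are 0 matches.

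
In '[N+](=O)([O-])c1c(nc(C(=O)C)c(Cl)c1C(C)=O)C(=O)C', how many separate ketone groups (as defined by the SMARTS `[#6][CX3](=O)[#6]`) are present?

3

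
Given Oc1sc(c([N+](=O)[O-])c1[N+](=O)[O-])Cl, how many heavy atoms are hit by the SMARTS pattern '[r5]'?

5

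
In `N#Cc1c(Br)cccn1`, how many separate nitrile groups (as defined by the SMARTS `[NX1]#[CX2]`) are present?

1

[NX1]#[CX2] is the SMARTS for a nitrile: a nitrogen triple-bonded to a two-connected carbon.
Exactly one fragment in the molecule meets all constraints, giving 1 match.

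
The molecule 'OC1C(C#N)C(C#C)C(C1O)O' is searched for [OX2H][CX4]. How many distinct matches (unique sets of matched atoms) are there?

3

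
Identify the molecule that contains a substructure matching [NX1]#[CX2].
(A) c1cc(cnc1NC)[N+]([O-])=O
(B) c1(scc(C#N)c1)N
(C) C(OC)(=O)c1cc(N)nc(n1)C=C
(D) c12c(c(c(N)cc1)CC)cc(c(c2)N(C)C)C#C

[NX1]#[CX2] describes a nitrogen triple-bonded to a two-connected carbon (a nitrile).
(A) has a nitro group (-[N+](=O)[O-]) but there is no C#N triple bond.
(B) contains a nitrile (-C#N), which satisfies every atom and bond constraint.
(C) has a primary amino group (-NH2) but the nitrogen is NX3 (three connections), not NX1 triple-bonded.
(D) has a primary amino group (-NH2) but the nitrogen is NX3 (three connections), not NX1 triple-bonded.
So the answer is (B).

B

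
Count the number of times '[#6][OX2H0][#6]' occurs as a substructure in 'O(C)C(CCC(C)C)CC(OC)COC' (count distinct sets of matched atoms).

3

[#6][OX2H0][#6] is the SMARTS for an ether: an aliphatic oxygen bridging two carbons with no H on the oxygen.
The molecule carries 3 separate instances of a methoxy ether (-OCH3) meeting every constraint; each maps to a distinct set of atoms, giving 3 matches.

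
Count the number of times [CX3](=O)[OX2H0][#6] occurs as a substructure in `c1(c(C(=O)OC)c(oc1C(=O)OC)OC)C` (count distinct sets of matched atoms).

2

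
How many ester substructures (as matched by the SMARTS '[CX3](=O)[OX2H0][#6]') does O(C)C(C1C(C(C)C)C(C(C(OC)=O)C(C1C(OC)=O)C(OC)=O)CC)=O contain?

[CX3](=O)[OX2H0][#6] is the SMARTS for an ester: a carbonyl carbon bonded to an oxygen that is itself bonded to carbon (no H on that O).
The molecule carries 4 separate instances of a methyl-ester group (-C(=O)OCH3) meeting every constraint; each maps to a distinct set of atoms, giving 4 matches.

4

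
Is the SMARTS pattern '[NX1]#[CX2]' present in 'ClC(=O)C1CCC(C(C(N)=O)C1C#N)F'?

Yes

The pattern [NX1]#[CX2] describes a nitrogen triple-bonded to a two-connected carbon — a nitrile.
The molecule carries a nitrile (-C#N), whose atoms satisfy every constraint of the query, so the pattern matches.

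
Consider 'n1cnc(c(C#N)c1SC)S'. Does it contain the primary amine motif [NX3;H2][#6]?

The pattern [NX3;H2][#6] describes a trivalent nitrogen with two H attached to carbon — a primary amine.
The closest candidate here is a nitrile (-C#N), but the nitrogen is NX1 (triple-bonded), not NX3 with two H. No other fragment satisfies the full query, so there is no match.

No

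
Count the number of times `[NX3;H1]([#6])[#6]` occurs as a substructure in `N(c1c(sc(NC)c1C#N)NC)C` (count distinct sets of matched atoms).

[NX3;H1]([#6])[#6] is the SMARTS for a secondary amine: a trivalent nitrogen with one H, bonded to two carbons.
The molecule carries 3 separate instances of an N-methylamino group (-NHCH3) meeting every constraint; each maps to a distinct set of atoms, giving 3 matches.

3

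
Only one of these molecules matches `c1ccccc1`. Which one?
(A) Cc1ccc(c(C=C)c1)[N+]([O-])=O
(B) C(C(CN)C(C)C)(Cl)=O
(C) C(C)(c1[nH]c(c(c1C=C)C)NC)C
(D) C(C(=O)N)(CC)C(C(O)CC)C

A

c1ccccc1 describes six aromatic carbons in a ring (a benzene ring).
(A) contains the required atom environment, so the pattern matches.
(B) has a methyl group (-CH3) but no six-membered all-carbon aromatic ring is present.
(C) has a methyl group (-CH3) but no six-membered all-carbon aromatic ring is present.
(D) has a methyl group (-CH3) but no six-membered all-carbon aromatic ring is present.
So the answer is (A).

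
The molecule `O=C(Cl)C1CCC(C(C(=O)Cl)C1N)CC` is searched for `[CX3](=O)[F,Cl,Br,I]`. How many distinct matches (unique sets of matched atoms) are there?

[CX3](=O)[F,Cl,Br,I] is the SMARTS for an acyl halide: a carbonyl carbon bonded to a halogen.
The molecule carries 2 separate instances of an acyl chloride (-C(=O)Cl) meeting every constraint; each maps to a distinct set of atoms, giving 2 matches.

2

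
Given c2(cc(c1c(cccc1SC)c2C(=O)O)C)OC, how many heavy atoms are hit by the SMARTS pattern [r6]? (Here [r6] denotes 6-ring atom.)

10

The query [r6] means: r6 matches atoms in a six-membered ring.
Check the 18 heavy atoms by environment: 10× c (aromatic, in 6-ring) → match; 3× O (acyclic) → no; 4× C (acyclic) → no; 1× S (acyclic) → no.
That gives 10 matching atoms.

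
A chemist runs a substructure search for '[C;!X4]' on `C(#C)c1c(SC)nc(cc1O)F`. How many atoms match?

The query [C;!X4] means: aliphatic carbon that does not have four total connections.
Check the 12 heavy atoms by environment: 1× n (aromatic, X2) → no; 5× c (aromatic, X3) → no; 1× O (X2) → no; 2× C (X2) → match; 1× F (X1) → no; 1× S (X2) → no; 1× C (X4) → no.
That gives 2 matching atoms.

2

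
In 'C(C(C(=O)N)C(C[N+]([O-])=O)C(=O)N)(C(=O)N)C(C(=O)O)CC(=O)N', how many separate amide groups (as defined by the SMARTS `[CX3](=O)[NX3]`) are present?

4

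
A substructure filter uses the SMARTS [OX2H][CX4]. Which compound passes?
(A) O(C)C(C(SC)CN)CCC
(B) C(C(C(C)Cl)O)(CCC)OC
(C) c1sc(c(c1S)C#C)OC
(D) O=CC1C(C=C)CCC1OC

B

[OX2H][CX4] describes a hydroxyl oxygen bound to an sp3 (X4) carbon (an aliphatic alcohol).
(A) has a methoxy ether (-OCH3) but the oxygen has H0 (ether), not H1.
(B) contains a hydroxyl group (-OH), which satisfies every atom and bond constraint.
(C) has a methoxy ether (-OCH3) but the oxygen has H0 (ether), not H1.
(D) has a methoxy ether (-OCH3) but the oxygen has H0 (ether), not H1.
So the answer is (B).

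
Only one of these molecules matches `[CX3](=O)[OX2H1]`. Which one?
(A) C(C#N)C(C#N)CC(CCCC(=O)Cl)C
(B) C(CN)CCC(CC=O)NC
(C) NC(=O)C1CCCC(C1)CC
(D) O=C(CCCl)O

[CX3](=O)[OX2H1] describes an sp2 carbon double-bonded to O and single-bonded to an -OH oxygen (a carboxylic acid).
(A) has an acyl chloride (-C(=O)Cl) but the carbonyl is bonded to Cl, not to an -OH oxygen.
(B) has an aldehyde (-CHO) but there is no singly-bonded oxygen on the carbonyl carbon.
(C) has a primary amide (-C(=O)NH2) but the carbonyl is bonded to N, not to an -OH oxygen.
(D) contains a carboxylic acid group (-C(=O)OH), which satisfies every atom and bond constraint.
So the answer is (D).

D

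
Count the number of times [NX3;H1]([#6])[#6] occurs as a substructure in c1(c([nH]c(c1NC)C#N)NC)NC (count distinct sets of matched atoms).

3

[NX3;H1]([#6])[#6] is the SMARTS for a secondary amine: a trivalent nitrogen with one H, bonded to two carbons.
The molecule carries 3 separate instances of an N-methylamino group (-NHCH3) meeting every constraint; each maps to a distinct set of atoms, giving 3 matches.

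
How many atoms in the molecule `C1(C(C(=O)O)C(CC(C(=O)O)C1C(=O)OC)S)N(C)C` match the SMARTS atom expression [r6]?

6

Check the 20 heavy atoms by environment: 6× C (in 6-ring) → match; 1× N (acyclic) → no; 6× C (acyclic) → no; 1× S (acyclic) → no; 6× O (acyclic) → no.
That gives 6 matching atoms.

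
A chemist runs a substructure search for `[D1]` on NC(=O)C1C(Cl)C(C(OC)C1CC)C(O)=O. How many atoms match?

7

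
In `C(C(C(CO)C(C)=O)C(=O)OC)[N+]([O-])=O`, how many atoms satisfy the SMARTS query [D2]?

The query [D2] means: atom with exactly two heavy-atom neighbours.
Check the 15 heavy atoms by environment: 2× C (D2) → match; 4× C (D3) → no; 4× O (D1) → no; 1× O (D2) → match; 2× C (D1) → no; 1× N (charge +1, D3) → no; 1× O (charge -1, D1) → no.
Summing the matching environments: 2 + 1 = 3 matching atoms.

3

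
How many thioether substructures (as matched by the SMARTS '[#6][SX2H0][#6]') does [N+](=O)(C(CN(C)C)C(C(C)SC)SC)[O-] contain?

[#6][SX2H0][#6] is the SMARTS for a thioether: an aliphatic sulfur bridging two carbons with no H on the sulfur.
The molecule carries 2 separate instances of a methylthio ether (-SCH3) meeting every constraint; each maps to a distinct set of atoms, giving 2 matches.

2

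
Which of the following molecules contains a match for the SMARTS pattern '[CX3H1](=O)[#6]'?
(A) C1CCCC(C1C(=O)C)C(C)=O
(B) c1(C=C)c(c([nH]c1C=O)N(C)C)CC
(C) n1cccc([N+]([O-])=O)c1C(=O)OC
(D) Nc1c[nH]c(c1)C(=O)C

B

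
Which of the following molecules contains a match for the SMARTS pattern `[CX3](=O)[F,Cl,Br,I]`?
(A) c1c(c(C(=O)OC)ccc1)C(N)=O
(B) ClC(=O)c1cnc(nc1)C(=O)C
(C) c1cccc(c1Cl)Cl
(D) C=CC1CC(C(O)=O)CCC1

B

[CX3](=O)[F,Cl,Br,I] describes a carbonyl carbon bonded to a halogen (an acyl halide).
(A) has a methyl-ester group (-C(=O)OCH3) but the carbonyl is bonded to -O-C, not to a halogen.
(B) contains an acyl chloride (-C(=O)Cl), which satisfies every atom and bond constraint.
(C) has a chloro substituent but the Cl is not on a carbonyl carbon.
(D) has a carboxylic acid group (-C(=O)OH) but the carbonyl is bonded to -OH, not to a halogen.
So the answer is (B).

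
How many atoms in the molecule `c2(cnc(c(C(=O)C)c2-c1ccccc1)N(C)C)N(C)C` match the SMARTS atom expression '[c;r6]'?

11

Check the 21 heavy atoms by environment: 1× n (aromatic, in 6-ring) → no; 11× c (aromatic, in 6-ring) → match; 2× N (acyclic) → no; 6× C (acyclic) → no; 1× O (acyclic) → no.
That gives 11 matching atoms.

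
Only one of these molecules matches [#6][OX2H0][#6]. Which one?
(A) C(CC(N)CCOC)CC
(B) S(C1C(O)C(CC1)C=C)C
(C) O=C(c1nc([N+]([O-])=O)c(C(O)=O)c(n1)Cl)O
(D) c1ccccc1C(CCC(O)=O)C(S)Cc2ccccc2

A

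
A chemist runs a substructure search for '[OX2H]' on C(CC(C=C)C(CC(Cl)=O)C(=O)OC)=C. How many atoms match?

The query [OX2H] means: aliphatic oxygen with two connections, one of which is H — an -OH oxygen.
Check the 15 heavy atoms by environment: 2× C (H2, X4) → no; 2× C (H1, X4) → no; 2× C (H0, X3) → no; 2× O (H0, X1) → no; 1× Cl (H0, X1) → no; 2× C (H1, X3) → no; 2× C (H2, X3) → no; 1× O (H0, X2) → no; 1× C (H3, X4) → no.
No environment satisfies the query, so 0 matching atoms.

0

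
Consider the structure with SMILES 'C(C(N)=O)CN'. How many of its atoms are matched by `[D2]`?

Check the 6 heavy atoms by environment: 2× C (D2) → match; 1× C (D3) → no; 1× O (D1) → no; 2× N (D1) → no.
That gives 2 matching atoms.

2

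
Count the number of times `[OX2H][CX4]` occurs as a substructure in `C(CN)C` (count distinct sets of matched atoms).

[OX2H][CX4] is the SMARTS for an aliphatic alcohol: a hydroxyl oxygen bound to an sp3 (X4) carbon.
No fragment in the molecule satisfies every constraint, giving 0 matches.

0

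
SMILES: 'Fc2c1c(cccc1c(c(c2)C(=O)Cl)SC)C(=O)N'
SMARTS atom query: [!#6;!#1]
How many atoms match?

6

Check the 19 heavy atoms by environment: 10× c (aromatic) → no; 1× F → match; 3× C → no; 2× O → match; 1× Cl → match; 1× N → match; 1× S → match.
Summing the matching environments: 1 + 2 + 1 + 1 + 1 = 6 matching atoms.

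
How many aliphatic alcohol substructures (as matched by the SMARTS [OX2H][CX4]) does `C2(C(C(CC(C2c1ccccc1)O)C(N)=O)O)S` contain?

2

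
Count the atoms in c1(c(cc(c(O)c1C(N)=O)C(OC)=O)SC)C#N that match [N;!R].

The query [N;!R] means: aliphatic nitrogen not in a ring.
Check the 18 heavy atoms by environment: 6× c (aromatic, in 6-ring) → no; 5× C (acyclic) → no; 2× N (acyclic) → match; 1× S (acyclic) → no; 4× O (acyclic) → no.
That gives 2 matching atoms.

2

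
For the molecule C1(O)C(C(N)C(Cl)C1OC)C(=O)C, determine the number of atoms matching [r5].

The query [r5] means: r5 matches atoms in a five-membered ring.
Check the 13 heavy atoms by environment: 5× C (in 5-ring) → match; 3× O (acyclic) → no; 1× N (acyclic) → no; 3× C (acyclic) → no; 1× Cl (acyclic) → no.
That gives 5 matching atoms.

5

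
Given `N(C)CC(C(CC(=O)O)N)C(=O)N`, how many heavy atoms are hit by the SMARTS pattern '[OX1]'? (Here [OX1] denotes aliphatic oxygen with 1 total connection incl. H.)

2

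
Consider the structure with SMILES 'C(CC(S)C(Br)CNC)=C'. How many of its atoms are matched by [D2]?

4

Check the 10 heavy atoms by environment: 3× C (D2) → match; 2× C (D3) → no; 1× Br (D1) → no; 1× N (D2) → match; 2× C (D1) → no; 1× S (D1) → no.
Summing the matching environments: 3 + 1 = 4 matching atoms.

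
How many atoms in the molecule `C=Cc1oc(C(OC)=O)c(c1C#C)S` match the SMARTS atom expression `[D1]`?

5

Check the 14 heavy atoms by environment: 1× o (aromatic, D2) → no; 4× c (aromatic, D3) → no; 1× C (D3) → no; 1× O (D1) → match; 1× O (D2) → no; 3× C (D1) → match; 2× C (D2) → no; 1× S (D1) → match.
Summing the matching environments: 1 + 3 + 1 = 5 matching atoms.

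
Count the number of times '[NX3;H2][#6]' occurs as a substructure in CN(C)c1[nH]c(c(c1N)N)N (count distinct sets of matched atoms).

3

[NX3;H2][#6] is the SMARTS for a primary amine: a trivalent nitrogen with two H attached to carbon.
The molecule carries 3 separate instances of a primary amino group (-NH2) meeting every constraint; each maps to a distinct set of atoms, giving 3 matches.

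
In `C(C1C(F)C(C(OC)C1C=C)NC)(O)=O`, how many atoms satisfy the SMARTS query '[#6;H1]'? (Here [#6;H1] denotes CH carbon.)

The query [#6;H1] means: any carbon bearing exactly one hydrogen.
Check the 15 heavy atoms by environment: 6× C (H1) → match; 1× N (H1) → no; 2× C (H3) → no; 2× O (H0) → no; 1× C (H2) → no; 1× C (H0) → no; 1× O (H1) → no; 1× F (H0) → no.
That gives 6 matching atoms.

6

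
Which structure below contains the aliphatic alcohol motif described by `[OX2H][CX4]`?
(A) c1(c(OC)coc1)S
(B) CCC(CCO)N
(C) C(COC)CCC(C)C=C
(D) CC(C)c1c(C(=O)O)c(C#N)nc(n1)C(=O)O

[OX2H][CX4] describes a hydroxyl oxygen bound to an sp3 (X4) carbon (an aliphatic alcohol).
(A) has a methoxy ether (-OCH3) but the oxygen has H0 (ether), not H1.
(B) contains a hydroxyl group (-OH), which satisfies every atom and bond constraint.
(C) has a methoxy ether (-OCH3) but the oxygen has H0 (ether), not H1.
(D) has a carboxylic acid group (-C(=O)OH) but the -OH is on a CX3 carbonyl carbon, not a CX4 carbon.
So the answer is (B).

B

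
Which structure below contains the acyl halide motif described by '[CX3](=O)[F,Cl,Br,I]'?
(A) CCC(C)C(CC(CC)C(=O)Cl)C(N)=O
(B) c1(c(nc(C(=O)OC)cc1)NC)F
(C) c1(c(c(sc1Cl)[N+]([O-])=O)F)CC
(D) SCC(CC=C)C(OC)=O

[CX3](=O)[F,Cl,Br,I] describes a carbonyl carbon bonded to a halogen (an acyl halide).
(A) contains an acyl chloride (-C(=O)Cl), which satisfies every atom and bond constraint.
(B) has a methyl-ester group (-C(=O)OCH3) but the carbonyl is bonded to -O-C, not to a halogen.
(C) has a chloro substituent but the Cl is not on a carbonyl carbon.
(D) has a methyl-ester group (-C(=O)OCH3) but the carbonyl is bonded to -O-C, not to a halogen.
So the answer is (A).

A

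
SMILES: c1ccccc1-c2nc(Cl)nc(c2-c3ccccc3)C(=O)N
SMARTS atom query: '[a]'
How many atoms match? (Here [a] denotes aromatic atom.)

18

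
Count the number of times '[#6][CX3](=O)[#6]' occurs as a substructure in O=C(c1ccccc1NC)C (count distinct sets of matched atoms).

[#6][CX3](=O)[#6] is the SMARTS for a ketone: a carbonyl carbon (no H) flanked by two carbons.
Exactly one fragment in the molecule meets all constraints, giving 1 match.

1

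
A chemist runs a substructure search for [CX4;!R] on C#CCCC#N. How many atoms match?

2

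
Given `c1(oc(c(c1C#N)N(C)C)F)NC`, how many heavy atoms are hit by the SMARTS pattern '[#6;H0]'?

5

Check the 13 heavy atoms by environment: 1× o (aromatic, H0) → no; 4× c (aromatic, H0) → match; 2× N (H0) → no; 3× C (H3) → no; 1× C (H0) → match; 1× N (H1) → no; 1× F (H0) → no.
Summing the matching environments: 4 + 1 = 5 matching atoms.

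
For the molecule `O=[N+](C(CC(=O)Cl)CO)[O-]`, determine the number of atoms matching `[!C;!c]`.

6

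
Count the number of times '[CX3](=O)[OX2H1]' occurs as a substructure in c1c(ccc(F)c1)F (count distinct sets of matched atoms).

0

[CX3](=O)[OX2H1] is the SMARTS for a carboxylic acid: an sp2 carbon double-bonded to O and single-bonded to an -OH oxygen.
No fragment in the molecule satisfies every constraint, giving 0 matches.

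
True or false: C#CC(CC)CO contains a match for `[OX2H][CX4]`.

True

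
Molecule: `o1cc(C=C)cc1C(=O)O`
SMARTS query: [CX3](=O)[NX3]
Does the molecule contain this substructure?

The pattern [CX3](=O)[NX3] describes a carbonyl carbon bonded to a trivalent nitrogen — an amide.
The closest candidate here is a carboxylic acid group (-C(=O)OH), but the carbonyl is bonded to O, not to an NX3 nitrogen. No other fragment satisfies the full query, so there is no match.

No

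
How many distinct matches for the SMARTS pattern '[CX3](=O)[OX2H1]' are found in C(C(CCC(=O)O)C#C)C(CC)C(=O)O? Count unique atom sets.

[CX3](=O)[OX2H1] is the SMARTS for a carboxylic acid: an sp2 carbon double-bonded to O and single-bonded to an -OH oxygen.
The molecule carries 2 separate instances of a carboxylic acid group (-C(=O)OH) meeting every constraint; each maps to a distinct set of atoms, giving 2 matches.

2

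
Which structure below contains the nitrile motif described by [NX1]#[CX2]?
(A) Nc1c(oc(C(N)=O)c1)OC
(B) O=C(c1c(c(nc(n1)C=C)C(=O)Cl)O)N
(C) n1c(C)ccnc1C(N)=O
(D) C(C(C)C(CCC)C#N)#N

D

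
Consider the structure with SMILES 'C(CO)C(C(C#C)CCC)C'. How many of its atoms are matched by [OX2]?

1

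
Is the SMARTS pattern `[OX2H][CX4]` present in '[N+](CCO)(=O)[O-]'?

Yes

The pattern [OX2H][CX4] describes a hydroxyl oxygen bound to an sp3 (X4) carbon — an aliphatic alcohol.
The molecule carries a hydroxyl group (-OH), whose atoms satisfy every constraint of the query, so the pattern matches.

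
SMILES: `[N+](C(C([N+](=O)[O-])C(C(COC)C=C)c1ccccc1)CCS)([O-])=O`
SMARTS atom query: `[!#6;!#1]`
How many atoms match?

8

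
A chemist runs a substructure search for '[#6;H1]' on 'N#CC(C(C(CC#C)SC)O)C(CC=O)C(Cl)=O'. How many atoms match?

6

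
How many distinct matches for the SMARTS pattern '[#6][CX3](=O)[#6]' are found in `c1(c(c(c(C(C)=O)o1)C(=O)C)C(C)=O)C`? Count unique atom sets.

[#6][CX3](=O)[#6] is the SMARTS for a ketone: a carbonyl carbon (no H) flanked by two carbons.
The molecule carries 3 separate instances of an acetyl/ketone group (-C(=O)CH3) meeting every constraint; each maps to a distinct set of atoms, giving 3 matches.

3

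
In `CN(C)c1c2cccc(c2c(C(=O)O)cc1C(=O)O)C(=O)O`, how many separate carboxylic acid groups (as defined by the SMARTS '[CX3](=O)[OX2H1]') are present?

3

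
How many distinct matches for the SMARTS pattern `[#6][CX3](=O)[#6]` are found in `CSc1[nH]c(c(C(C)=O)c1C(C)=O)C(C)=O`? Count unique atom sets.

[#6][CX3](=O)[#6] is the SMARTS for a ketone: a carbonyl carbon (no H) flanked by two carbons.
The molecule carries 3 separate instances of an acetyl/ketone group (-C(=O)CH3) meeting every constraint; each maps to a distinct set of atoms, giving 3 matches.

3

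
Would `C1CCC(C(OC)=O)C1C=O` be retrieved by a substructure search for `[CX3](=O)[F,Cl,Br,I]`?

No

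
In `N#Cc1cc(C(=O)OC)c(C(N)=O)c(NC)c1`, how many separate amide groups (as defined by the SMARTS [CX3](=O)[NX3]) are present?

[CX3](=O)[NX3] is the SMARTS for an amide: a carbonyl carbon bonded to a trivalent nitrogen.
Exactly one fragment in the molecule meets all constraints, giving 1 match.

1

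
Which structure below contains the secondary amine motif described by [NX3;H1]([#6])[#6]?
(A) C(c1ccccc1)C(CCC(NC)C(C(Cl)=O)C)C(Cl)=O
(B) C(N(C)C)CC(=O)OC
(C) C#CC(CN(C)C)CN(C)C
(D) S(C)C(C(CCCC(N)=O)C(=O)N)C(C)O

A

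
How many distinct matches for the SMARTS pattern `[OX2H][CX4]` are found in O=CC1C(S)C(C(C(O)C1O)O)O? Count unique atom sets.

[OX2H][CX4] is the SMARTS for an aliphatic alcohol: a hydroxyl oxygen bound to an sp3 (X4) carbon.
The molecule carries 4 separate instances of a hydroxyl group (-OH) meeting every constraint; each maps to a distinct set of atoms, giving 4 matches.

4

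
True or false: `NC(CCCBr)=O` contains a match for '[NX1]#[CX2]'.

False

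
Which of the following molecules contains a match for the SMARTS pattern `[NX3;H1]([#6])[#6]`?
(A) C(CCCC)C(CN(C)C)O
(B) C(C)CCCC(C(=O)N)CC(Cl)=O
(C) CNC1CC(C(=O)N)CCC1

C

[NX3;H1]([#6])[#6] describes a trivalent nitrogen with one H, bonded to two carbons (a secondary amine).
(A) has a dimethylamino group (-N(CH3)2) but the nitrogen has H0, not H1.
(B) has a primary amide (-C(=O)NH2) but the -C(=O)NH2 nitrogen has H2, not H1.
(C) contains an N-methylamino group (-NHCH3), which satisfies every atom and bond constraint.
So the answer is (C).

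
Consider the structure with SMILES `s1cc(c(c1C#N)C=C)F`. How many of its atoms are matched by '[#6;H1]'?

2

The query [#6;H1] means: any carbon bearing exactly one hydrogen.
Check the 10 heavy atoms by environment: 1× s (aromatic, H0) → no; 1× c (aromatic, H1) → match; 3× c (aromatic, H0) → no; 1× C (H0) → no; 1× N (H0) → no; 1× F (H0) → no; 1× C (H1) → match; 1× C (H2) → no.
Summing the matching environments: 1 + 1 = 2 matching atoms.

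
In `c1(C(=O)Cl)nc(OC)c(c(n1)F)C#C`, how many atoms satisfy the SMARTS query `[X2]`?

5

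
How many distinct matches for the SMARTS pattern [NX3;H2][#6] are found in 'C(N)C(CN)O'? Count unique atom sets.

[NX3;H2][#6] is the SMARTS for a primary amine: a trivalent nitrogen with two H attached to carbon.
The molecule carries 2 separate instances of a primary amino group (-NH2) meeting every constraint; each maps to a distinct set of atoms, giving 2 matches.

2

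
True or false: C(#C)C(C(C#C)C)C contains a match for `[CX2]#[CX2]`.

True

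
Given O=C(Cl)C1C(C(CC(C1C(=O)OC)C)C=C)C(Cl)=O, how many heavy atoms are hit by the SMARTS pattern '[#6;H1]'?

6

The query [#6;H1] means: any carbon bearing exactly one hydrogen.
Check the 19 heavy atoms by environment: 6× C (H1) → match; 2× C (H2) → no; 3× C (H0) → no; 4× O (H0) → no; 2× Cl (H0) → no; 2× C (H3) → no.
That gives 6 matching atoms.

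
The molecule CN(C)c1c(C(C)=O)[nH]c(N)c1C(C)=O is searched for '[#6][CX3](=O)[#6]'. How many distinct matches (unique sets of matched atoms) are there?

[#6][CX3](=O)[#6] is the SMARTS for a ketone: a carbonyl carbon (no H) flanked by two carbons.
The molecule carries 2 separate instances of an acetyl/ketone group (-C(=O)CH3) meeting every constraint; each maps to a distinct set of atoms, giving 2 matches.

2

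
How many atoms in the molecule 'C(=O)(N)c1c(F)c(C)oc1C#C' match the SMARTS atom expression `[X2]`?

3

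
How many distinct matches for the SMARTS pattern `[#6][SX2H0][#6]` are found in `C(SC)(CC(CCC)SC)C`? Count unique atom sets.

[#6][SX2H0][#6] is the SMARTS for a thioether: an aliphatic sulfur bridging two carbons with no H on the sulfur.
The molecule carries 2 separate instances of a methylthio ether (-SCH3) meeting every constraint; each maps to a distinct set of atoms, giving 2 matches.

2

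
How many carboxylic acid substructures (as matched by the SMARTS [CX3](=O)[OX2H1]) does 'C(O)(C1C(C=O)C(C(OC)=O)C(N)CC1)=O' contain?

1

[CX3](=O)[OX2H1] is the SMARTS for a carboxylic acid: an sp2 carbon double-bonded to O and single-bonded to an -OH oxygen.
Exactly one fragment in the molecule meets all constraints, giving 1 match.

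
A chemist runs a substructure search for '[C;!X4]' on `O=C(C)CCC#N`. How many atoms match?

2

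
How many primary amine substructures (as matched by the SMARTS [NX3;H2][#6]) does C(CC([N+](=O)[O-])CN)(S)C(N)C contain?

2

[NX3;H2][#6] is the SMARTS for a primary amine: a trivalent nitrogen with two H attached to carbon.
The molecule carries 2 separate instances of a primary amino group (-NH2) meeting every constraint; each maps to a distinct set of atoms, giving 2 matches.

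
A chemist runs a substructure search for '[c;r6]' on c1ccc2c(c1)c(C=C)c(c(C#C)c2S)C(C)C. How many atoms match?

The query [c;r6] means: aromatic carbon that belongs to a six-membered ring.
Check the 18 heavy atoms by environment: 10× c (aromatic, in 6-ring) → match; 7× C (acyclic) → no; 1× S (acyclic) → no.
That gives 10 matching atoms.

10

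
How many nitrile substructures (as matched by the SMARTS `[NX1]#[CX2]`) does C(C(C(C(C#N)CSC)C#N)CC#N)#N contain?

[NX1]#[CX2] is the SMARTS for a nitrile: a nitrogen triple-bonded to a two-connected carbon.
The molecule carries 4 separate instances of a nitrile (-C#N) meeting every constraint; each maps to a distinct set of atoms, giving 4 matches.

4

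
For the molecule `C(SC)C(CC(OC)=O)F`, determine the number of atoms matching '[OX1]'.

The query [OX1] means: aliphatic oxygen with one total connection — typically a carbonyl =O or an oxide.
Check the 10 heavy atoms by environment: 5× C (X4) → no; 1× S (X2) → no; 1× C (X3) → no; 1× O (X1) → match; 1× O (X2) → no; 1× F (X1) → no.
That gives 1 matching atom.

1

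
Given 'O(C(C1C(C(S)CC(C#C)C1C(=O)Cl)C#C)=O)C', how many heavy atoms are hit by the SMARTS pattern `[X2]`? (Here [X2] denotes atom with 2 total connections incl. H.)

6

Check the 18 heavy atoms by environment: 7× C (X4) → no; 4× C (X2) → match; 2× C (X3) → no; 2× O (X1) → no; 1× O (X2) → match; 1× S (X2) → match; 1× Cl (X1) → no.
Summing the matching environments: 4 + 1 + 1 = 6 matching atoms.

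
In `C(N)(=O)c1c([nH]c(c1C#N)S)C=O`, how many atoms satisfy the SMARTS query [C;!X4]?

3

Check the 13 heavy atoms by environment: 1× n (aromatic, X3) → no; 4× c (aromatic, X3) → no; 2× C (X3) → match; 2× O (X1) → no; 1× S (X2) → no; 1× C (X2) → match; 1× N (X1) → no; 1× N (X3) → no.
Summing the matching environments: 2 + 1 = 3 matching atoms.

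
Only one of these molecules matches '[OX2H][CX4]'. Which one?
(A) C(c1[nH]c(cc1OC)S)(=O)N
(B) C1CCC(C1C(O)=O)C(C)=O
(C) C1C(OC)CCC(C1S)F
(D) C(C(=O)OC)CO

D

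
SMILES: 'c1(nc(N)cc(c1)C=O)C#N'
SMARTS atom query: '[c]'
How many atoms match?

5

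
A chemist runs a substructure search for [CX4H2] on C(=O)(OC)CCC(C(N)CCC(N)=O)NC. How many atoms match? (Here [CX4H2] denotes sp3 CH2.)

4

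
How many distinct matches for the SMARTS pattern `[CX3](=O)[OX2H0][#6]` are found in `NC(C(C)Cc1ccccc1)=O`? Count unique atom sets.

0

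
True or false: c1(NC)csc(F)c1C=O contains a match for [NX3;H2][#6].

The pattern [NX3;H2][#6] describes a trivalent nitrogen with two H attached to carbon — a primary amine.
The closest candidate here is an N-methylamino group (-NHCH3), but the nitrogen bears two carbons and only one H (H1), not H2. No other fragment satisfies the full query, so there is no match.

False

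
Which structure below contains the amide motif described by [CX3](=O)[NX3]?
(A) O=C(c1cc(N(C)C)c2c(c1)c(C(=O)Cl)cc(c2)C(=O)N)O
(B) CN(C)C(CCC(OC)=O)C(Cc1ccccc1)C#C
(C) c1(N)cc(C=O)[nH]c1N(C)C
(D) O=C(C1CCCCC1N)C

[CX3](=O)[NX3] describes a carbonyl carbon bonded to a trivalent nitrogen (an amide).
(A) contains a primary amide (-C(=O)NH2), which satisfies every atom and bond constraint.
(B) has a methyl-ester group (-C(=O)OCH3) but the carbonyl is bonded to O, not to an NX3 nitrogen.
(C) has a primary amino group (-NH2) but the -NH2 is not attached to a carbonyl carbon.
(D) has a primary amino group (-NH2) but the -NH2 is not attached to a carbonyl carbon.
So the answer is (A).

A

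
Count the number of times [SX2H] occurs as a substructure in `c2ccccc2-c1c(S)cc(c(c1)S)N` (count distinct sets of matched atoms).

[SX2H] is the SMARTS for a thiol: an aliphatic sulfur with two connections, one being H.
The molecule carries 2 separate instances of a thiol (-SH) meeting every constraint; each maps to a distinct set of atoms, giving 2 matches.

2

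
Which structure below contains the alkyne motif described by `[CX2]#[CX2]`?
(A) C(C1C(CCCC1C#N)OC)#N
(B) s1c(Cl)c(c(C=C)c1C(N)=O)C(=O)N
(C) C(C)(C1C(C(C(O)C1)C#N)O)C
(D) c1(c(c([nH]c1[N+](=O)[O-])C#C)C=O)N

D

[CX2]#[CX2] describes a carbon-carbon triple bond (an alkyne).
(A) has a nitrile (-C#N) but the triple bond is C#N, not C#C.
(B) has a vinyl group (-CH=CH2) but the C=C is a double bond; both carbons are CX3, not CX2.
(C) has a nitrile (-C#N) but the triple bond is C#N, not C#C.
(D) contains an ethynyl group (-C#CH), which satisfies every atom and bond constraint.
So the answer is (D).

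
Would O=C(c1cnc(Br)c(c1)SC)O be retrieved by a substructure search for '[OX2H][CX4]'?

The pattern [OX2H][CX4] describes a hydroxyl oxygen bound to an sp3 (X4) carbon — an aliphatic alcohol.
The closest candidate here is a carboxylic acid group (-C(=O)OH), but the -OH is on a CX3 carbonyl carbon, not a CX4 carbon. No other fragment satisfies the full query, so there is no match.

No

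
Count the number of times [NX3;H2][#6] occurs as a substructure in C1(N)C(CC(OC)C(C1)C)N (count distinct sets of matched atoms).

2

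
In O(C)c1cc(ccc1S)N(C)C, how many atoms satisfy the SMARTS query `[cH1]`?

3

The query [cH1] means: aromatic carbon bearing exactly one hydrogen.
Check the 12 heavy atoms by environment: 3× c (aromatic, H1) → match; 3× c (aromatic, H0) → no; 1× N (H0) → no; 3× C (H3) → no; 1× O (H0) → no; 1× S (H1) → no.
That gives 3 matching atoms.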